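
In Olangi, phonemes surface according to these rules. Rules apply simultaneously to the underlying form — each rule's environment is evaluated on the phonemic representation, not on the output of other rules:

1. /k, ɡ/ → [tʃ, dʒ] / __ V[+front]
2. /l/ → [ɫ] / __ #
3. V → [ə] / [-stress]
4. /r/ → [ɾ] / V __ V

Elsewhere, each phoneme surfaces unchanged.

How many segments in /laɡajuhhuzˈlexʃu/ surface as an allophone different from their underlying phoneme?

5

Segments that undergo a rule: /a/ → [ə] (rule 3); /a/ → [ə] (rule 3); /u/ → [ə] (rule 3); /u/ → [ə] (rule 3); /u/ → [ə] (rule 3).
All other segments surface unchanged.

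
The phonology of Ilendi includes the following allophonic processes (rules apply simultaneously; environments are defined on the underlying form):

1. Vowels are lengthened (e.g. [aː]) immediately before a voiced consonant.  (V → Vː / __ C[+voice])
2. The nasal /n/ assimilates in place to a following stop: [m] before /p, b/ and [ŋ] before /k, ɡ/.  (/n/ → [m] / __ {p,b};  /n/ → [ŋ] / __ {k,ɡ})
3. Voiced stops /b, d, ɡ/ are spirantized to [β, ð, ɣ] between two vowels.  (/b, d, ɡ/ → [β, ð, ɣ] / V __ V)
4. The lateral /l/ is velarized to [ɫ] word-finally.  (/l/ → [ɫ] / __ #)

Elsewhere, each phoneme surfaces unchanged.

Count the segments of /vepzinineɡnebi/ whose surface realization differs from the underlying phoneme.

Segments that undergo a rule: /i/ → [iː] (rule 1); /i/ → [iː] (rule 1); /e/ → [eː] (rule 1); /e/ → [eː] (rule 1); /b/ → [β] (rule 3).
All other segments surface unchanged.

5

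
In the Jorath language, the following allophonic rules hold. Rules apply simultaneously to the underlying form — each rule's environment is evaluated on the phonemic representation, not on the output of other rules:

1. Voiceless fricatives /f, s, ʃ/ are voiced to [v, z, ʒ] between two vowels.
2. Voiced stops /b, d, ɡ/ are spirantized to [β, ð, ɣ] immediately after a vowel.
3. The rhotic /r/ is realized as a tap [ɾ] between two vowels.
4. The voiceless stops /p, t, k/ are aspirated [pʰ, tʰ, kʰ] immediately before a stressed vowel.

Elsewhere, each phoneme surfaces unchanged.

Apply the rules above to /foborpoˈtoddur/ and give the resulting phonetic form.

/f/ (word-initial): rule 1 targets it, but not between two vowels → unchanged [f].
/o/ (between /f/ and /b/): no rule targets it → [o].
/b/ — between /o/ and /o/, immediately after a vowel — surfaces as [β] (rule 2).
/o/ stays [o].
/r/ — between /o/ and /p/; rule 3 does not apply here → [r].
/p/ (between /r/ and /o/): rule 4 targets it, but not immediately before a stressed vowel → unchanged [p].
/o/ — not in any rule's target class → [o].
Rule 4 applies to /t/ (between /o/ and /o/: immediately before a stressed vowel) → [tʰ].
/o/ — not in any rule's target class → [o].
/d/ — between /o/ and /d/, immediately after a vowel — surfaces as [ð] (rule 2).
/d/ (between /d/ and /u/): rule 2 targets it, but not immediately after a vowel → unchanged [d].
/u/ (between /d/ and /r/) is unaffected → [u].
/r/ (word-final): rule 3 targets it, but not between two vowels → unchanged [r].

[foβorpoˈtʰoðdur]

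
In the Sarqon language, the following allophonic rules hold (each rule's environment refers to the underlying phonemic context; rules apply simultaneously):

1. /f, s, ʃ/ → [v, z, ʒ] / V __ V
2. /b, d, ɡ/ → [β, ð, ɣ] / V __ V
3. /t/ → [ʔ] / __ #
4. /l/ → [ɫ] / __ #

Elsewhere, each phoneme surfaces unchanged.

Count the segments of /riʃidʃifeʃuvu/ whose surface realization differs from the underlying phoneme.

3

Segments that undergo a rule: /ʃ/ → [ʒ] (rule 1); /f/ → [v] (rule 1); /ʃ/ → [ʒ] (rule 1).
All other segments surface unchanged.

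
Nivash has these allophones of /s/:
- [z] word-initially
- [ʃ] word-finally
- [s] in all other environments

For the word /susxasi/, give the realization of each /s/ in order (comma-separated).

[z], [s], [s]

Occurrence 1 (position 1): word-initially → [z].
Occurrence 2 (position 3): no conditioning environment matches → elsewhere allophone [s].
Occurrence 3 (position 6): no conditioning environment matches → elsewhere allophone [s].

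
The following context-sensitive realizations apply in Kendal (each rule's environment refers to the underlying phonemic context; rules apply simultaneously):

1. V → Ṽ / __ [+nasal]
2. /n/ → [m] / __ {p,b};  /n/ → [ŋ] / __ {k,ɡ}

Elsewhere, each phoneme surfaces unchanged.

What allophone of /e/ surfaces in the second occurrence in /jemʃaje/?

[e]

/e/ (word-final): rule 1 targets it, but not before a nasal consonant → unchanged [e].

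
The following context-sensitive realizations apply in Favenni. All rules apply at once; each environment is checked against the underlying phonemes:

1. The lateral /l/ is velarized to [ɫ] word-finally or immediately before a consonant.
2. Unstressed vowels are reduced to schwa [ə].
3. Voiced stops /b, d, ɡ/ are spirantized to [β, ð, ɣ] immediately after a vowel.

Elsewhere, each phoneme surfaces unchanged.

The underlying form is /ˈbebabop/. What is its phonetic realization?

/b/ — word-initial; rule 3 does not apply here → [b].
/e/ — between /b/ and /b/; rule 2 does not apply here → [e].
/b/ meets the environment for rule 3 (immediately after a vowel) → [β].
Rule 2 applies to /a/ (between /b/ and /b/: in an unstressed syllable) → [ə].
/b/ (between /a/ and /o/): immediately after a vowel, so rule 3 applies → [β].
/o/ (between /b/ and /p/) occurs in an unstressed syllable → [ə] by rule 2.

[ˈbeβəβəp]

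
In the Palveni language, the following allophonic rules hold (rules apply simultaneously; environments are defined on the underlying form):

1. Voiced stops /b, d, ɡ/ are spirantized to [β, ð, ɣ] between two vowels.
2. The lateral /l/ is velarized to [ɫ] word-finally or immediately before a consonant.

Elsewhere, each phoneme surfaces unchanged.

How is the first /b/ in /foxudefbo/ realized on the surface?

/b/ (between /f/ and /o/): rule 1 targets it, but not between two vowels → unchanged [b].

[b]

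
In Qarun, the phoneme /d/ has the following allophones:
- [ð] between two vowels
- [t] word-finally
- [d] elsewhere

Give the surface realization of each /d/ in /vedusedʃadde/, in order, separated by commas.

Occurrence 1 (position 3): between two vowels → [ð].
Occurrence 2 (position 7): no conditioning environment matches → elsewhere allophone [d].
Occurrence 3 (position 10): no conditioning environment matches → elsewhere allophone [d].
Occurrence 4 (position 11): no conditioning environment matches → elsewhere allophone [d].

[ð], [d], [d], [d]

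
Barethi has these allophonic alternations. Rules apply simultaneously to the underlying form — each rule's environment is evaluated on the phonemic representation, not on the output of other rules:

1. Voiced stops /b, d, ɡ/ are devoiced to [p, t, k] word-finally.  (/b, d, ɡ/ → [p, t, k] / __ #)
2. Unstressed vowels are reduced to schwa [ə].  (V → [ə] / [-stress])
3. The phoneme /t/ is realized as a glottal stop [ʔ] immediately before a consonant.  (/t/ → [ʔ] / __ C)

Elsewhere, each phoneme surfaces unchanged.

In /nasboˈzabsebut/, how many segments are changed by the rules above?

4

Segments that undergo a rule: /a/ → [ə] (rule 2); /o/ → [ə] (rule 2); /e/ → [ə] (rule 2); /u/ → [ə] (rule 2).
All other segments surface unchanged.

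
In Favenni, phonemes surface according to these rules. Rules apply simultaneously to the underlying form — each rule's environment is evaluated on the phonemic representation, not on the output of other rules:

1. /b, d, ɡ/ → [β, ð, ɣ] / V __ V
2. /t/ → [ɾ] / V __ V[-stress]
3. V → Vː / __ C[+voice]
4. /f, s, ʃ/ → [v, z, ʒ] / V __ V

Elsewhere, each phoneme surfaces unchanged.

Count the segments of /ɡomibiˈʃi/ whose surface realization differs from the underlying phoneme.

Segments that undergo a rule: /o/ → [oː] (rule 3); /i/ → [iː] (rule 3); /b/ → [β] (rule 1); /ʃ/ → [ʒ] (rule 4).
All other segments surface unchanged.

4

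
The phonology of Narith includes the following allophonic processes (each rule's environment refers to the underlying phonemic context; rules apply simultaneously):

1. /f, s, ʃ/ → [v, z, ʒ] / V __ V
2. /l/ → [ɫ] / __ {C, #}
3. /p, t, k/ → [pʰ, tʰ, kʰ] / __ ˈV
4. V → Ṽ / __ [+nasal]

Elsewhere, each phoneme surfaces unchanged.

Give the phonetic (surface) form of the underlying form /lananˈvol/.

/l/ (word-initial): rule 2 targets it, but not word-finally or immediately before a consonant → unchanged [l].
/a/ (between /l/ and /n/): before a nasal consonant, so rule 4 applies → [ã].
/n/ — not in any rule's target class → [n].
/a/ meets the environment for rule 4 (before a nasal consonant) → [ã].
/n/ stays [n].
/v/ — not in any rule's target class → [v].
/o/ (between /v/ and /l/) is in the target of rule 4 but the environment (before a nasal consonant) is not met → [o].
/l/ (word-final): word-finally or immediately before a consonant, so rule 2 applies → [ɫ].

[lãnãnˈvoɫ]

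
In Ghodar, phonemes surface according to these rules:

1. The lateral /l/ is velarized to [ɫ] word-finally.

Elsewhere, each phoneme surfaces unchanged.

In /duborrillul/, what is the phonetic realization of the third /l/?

Rule 1 applies to /l/ (word-final: word-finally) → [ɫ].

[ɫ]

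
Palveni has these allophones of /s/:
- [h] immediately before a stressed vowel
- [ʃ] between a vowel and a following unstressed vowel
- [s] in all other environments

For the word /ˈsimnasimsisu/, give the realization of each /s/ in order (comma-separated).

Occurrence 1 (position 1): immediately before a stressed vowel → [h].
Occurrence 2 (position 6): between a vowel and a following unstressed vowel → [ʃ].
Occurrence 3 (position 9): no conditioning environment matches → elsewhere allophone [s].
Occurrence 4 (position 11): between a vowel and a following unstressed vowel → [ʃ].

[h], [ʃ], [s], [ʃ]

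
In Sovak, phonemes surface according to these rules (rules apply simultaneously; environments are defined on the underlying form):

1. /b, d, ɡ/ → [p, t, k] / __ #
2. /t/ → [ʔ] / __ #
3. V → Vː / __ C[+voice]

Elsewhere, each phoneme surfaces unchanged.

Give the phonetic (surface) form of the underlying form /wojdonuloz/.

[woːjdoːnuːloːz]

/w/ stays [w].
/o/ (between /w/ and /j/): before a voiced consonant, so rule 3 applies → [oː].
/j/ stays [j].
/d/ (between /j/ and /o/) fails the environment for rule 1, so it stays [d].
Rule 3 applies to /o/ (between /d/ and /n/: before a voiced consonant) → [oː].
/n/ stays [n].
/u/ meets the environment for rule 3 (before a voiced consonant) → [uː].
/l/ (between /u/ and /o/): no rule targets it → [l].
Rule 3 applies to /o/ (between /l/ and /z/: before a voiced consonant) → [oː].
/z/ (word-final) is unaffected → [z].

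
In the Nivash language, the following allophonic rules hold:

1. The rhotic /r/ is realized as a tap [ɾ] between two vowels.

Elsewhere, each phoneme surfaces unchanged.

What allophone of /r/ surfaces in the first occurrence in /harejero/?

[ɾ]

Rule 1 applies to /r/ (between /a/ and /e/: between two vowels) → [ɾ].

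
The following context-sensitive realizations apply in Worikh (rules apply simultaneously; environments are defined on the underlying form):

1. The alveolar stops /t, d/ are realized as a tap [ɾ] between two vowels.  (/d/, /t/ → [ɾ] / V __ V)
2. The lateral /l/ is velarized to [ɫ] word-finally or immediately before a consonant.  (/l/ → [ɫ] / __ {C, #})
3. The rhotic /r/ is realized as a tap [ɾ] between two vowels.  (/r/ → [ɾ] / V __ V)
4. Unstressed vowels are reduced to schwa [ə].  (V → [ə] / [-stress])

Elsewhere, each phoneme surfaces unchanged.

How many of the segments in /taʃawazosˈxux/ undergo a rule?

4

Segments that undergo a rule: /a/ → [ə] (rule 4); /a/ → [ə] (rule 4); /a/ → [ə] (rule 4); /o/ → [ə] (rule 4).
All other segments surface unchanged.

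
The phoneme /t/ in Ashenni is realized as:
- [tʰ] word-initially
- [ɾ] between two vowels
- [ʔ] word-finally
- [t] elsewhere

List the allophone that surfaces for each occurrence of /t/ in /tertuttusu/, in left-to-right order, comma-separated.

[tʰ], [t], [t], [t]

Occurrence 1 (position 1): word-initially → [tʰ].
Occurrence 2 (position 4): no conditioning environment matches → elsewhere allophone [t].
Occurrence 3 (position 6): no conditioning environment matches → elsewhere allophone [t].
Occurrence 4 (position 7): no conditioning environment matches → elsewhere allophone [t].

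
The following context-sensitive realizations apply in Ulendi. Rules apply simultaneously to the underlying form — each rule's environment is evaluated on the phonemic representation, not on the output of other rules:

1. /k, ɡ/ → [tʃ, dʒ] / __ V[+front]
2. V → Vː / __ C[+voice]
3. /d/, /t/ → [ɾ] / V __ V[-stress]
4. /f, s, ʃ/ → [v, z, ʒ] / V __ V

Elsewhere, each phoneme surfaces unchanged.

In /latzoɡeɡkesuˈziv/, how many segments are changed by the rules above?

7

Segments that undergo a rule: /o/ → [oː] (rule 2); /ɡ/ → [dʒ] (rule 1); /e/ → [eː] (rule 2); /k/ → [tʃ] (rule 1); /s/ → [z] (rule 4); /u/ → [uː] (rule 2); /i/ → [iː] (rule 2).
All other segments surface unchanged.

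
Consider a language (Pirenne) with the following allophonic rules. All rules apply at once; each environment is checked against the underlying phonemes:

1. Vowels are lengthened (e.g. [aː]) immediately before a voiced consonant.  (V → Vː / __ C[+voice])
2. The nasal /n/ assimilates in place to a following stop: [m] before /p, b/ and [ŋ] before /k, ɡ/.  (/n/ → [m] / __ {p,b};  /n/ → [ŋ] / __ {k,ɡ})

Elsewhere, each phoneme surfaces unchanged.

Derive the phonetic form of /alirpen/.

[aːliːrpeːn]

/a/ — word-initial, before a voiced consonant — surfaces as [aː] (rule 1).
/l/ stays [l].
/i/ — between /l/ and /r/, before a voiced consonant — surfaces as [iː] (rule 1).
/r/ stays [r].
/p/ (between /r/ and /e/): no rule targets it → [p].
/e/ (between /p/ and /n/) occurs before a voiced consonant → [eː] by rule 1.
/n/ (word-final) fails the environment for rule 2, so it stays [n].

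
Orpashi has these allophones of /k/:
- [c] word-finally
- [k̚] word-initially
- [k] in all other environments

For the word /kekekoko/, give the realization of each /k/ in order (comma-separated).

Occurrence 1 (position 1): word-initially → [k̚].
Occurrence 2 (position 3): no conditioning environment matches → elsewhere allophone [k].
Occurrence 3 (position 5): no conditioning environment matches → elsewhere allophone [k].
Occurrence 4 (position 7): no conditioning environment matches → elsewhere allophone [k].

[k̚], [k], [k], [k]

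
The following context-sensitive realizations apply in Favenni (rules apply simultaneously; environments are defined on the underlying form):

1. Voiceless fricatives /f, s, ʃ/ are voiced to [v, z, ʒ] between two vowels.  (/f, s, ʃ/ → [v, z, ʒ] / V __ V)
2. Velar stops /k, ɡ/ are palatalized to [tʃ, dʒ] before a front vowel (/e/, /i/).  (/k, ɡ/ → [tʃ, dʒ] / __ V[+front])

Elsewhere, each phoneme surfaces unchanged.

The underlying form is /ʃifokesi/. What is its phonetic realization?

[ʃivotʃezi]

/ʃ/ (word-initial) is in the target of rule 1 but the environment (between two vowels) is not met → [ʃ].
/i/ (between /ʃ/ and /f/): no rule targets it → [i].
/f/ meets the environment for rule 1 (between two vowels) → [v].
/o/ (between /f/ and /k/) is unaffected → [o].
/k/ — between /o/ and /e/, before a front vowel — surfaces as [tʃ] (rule 2).
/e/ (between /k/ and /s/) is unaffected → [e].
/s/ (between /e/ and /i/): between two vowels, so rule 1 applies → [z].
/i/ (word-final) is unaffected → [i].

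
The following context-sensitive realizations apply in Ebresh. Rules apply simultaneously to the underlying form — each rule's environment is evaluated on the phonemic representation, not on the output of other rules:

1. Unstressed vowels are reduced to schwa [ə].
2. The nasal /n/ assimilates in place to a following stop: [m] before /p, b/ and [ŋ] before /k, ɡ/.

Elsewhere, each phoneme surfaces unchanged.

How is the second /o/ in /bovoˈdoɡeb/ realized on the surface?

[ə]

/o/ meets the environment for rule 1 (in an unstressed syllable) → [ə].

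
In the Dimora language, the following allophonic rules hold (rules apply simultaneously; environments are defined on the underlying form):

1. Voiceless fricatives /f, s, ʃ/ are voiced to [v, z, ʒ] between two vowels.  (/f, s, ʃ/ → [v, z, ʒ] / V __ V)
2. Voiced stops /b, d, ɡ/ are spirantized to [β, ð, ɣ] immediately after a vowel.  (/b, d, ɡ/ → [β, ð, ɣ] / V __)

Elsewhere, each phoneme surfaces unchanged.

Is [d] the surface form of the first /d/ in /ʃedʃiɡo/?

Rule 2 applies to /d/ (between /e/ and /ʃ/: immediately after a vowel) → [ð].
The actual realization is [ð], not [d].

No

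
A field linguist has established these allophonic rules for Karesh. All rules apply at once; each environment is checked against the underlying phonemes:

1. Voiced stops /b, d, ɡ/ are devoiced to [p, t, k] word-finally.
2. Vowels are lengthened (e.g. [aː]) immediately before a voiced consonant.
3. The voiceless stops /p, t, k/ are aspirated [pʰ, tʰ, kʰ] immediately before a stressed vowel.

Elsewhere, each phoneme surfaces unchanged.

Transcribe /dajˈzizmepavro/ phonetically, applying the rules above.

/d/ (word-initial) fails the environment for rule 1, so it stays [d].
/a/ — between /d/ and /j/, before a voiced consonant — surfaces as [aː] (rule 2).
/j/ — not in any rule's target class → [j].
/z/ stays [z].
Rule 2 applies to /i/ (between /z/ and /z/: before a voiced consonant) → [iː].
/z/ — not in any rule's target class → [z].
/m/ stays [m].
/e/ — between /m/ and /p/; rule 2 does not apply here → [e].
/p/ (between /e/ and /a/) is in the target of rule 3 but the environment (immediately before a stressed vowel) is not met → [p].
/a/ — between /p/ and /v/, before a voiced consonant — surfaces as [aː] (rule 2).
/v/ (between /a/ and /r/) is unaffected → [v].
/r/ (between /v/ and /o/): no rule targets it → [r].
/o/ (word-final) is in the target of rule 2 but the environment (before a voiced consonant) is not met → [o].

[daːjˈziːzmepaːvro]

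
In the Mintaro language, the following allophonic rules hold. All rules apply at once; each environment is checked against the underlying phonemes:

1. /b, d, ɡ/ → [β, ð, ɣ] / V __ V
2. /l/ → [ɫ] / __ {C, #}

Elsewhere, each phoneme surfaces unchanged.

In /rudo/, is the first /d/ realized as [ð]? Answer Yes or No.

Yes

/d/ (between /u/ and /o/): between two vowels, so rule 1 applies → [ð].
The actual realization is [ð], which matches [ð].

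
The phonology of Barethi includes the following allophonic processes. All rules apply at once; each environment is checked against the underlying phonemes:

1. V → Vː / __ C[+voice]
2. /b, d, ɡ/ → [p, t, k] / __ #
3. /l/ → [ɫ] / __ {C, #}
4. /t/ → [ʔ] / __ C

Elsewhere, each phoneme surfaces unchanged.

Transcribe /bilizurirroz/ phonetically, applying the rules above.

/b/ (word-initial): rule 2 targets it, but not word-finally → unchanged [b].
Rule 1 applies to /i/ (between /b/ and /l/: before a voiced consonant) → [iː].
/l/ (between /i/ and /i/): rule 3 targets it, but not word-finally or immediately before a consonant → unchanged [l].
/i/ — between /l/ and /z/, before a voiced consonant — surfaces as [iː] (rule 1).
/z/ (between /i/ and /u/): no rule targets it → [z].
/u/ — between /z/ and /r/, before a voiced consonant — surfaces as [uː] (rule 1).
/r/ stays [r].
/i/ meets the environment for rule 1 (before a voiced consonant) → [iː].
/r/ (between /i/ and /r/): no rule targets it → [r].
/r/ (between /r/ and /o/) is unaffected → [r].
/o/ — between /r/ and /z/, before a voiced consonant — surfaces as [oː] (rule 1).
/z/ (word-final) is unaffected → [z].

[biːliːzuːriːrroːz]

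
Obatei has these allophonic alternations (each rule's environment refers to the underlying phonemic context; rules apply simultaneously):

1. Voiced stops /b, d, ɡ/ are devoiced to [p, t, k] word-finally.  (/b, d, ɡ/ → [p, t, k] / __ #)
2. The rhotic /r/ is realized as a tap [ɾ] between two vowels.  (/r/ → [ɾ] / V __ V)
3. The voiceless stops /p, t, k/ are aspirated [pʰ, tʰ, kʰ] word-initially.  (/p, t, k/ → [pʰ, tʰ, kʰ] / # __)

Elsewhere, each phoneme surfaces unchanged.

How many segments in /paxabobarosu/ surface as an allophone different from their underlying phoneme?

Segments that undergo a rule: /p/ → [pʰ] (rule 3); /r/ → [ɾ] (rule 2).
All other segments surface unchanged.

2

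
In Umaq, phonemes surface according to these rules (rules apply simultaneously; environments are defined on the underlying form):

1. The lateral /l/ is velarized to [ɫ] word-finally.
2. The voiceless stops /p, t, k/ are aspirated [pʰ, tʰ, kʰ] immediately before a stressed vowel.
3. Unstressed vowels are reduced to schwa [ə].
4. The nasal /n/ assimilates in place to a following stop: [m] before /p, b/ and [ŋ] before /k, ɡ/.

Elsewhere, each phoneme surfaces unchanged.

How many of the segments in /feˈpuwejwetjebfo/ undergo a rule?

Segments that undergo a rule: /e/ → [ə] (rule 3); /p/ → [pʰ] (rule 2); /e/ → [ə] (rule 3); /e/ → [ə] (rule 3); /e/ → [ə] (rule 3); /o/ → [ə] (rule 3).
All other segments surface unchanged.

6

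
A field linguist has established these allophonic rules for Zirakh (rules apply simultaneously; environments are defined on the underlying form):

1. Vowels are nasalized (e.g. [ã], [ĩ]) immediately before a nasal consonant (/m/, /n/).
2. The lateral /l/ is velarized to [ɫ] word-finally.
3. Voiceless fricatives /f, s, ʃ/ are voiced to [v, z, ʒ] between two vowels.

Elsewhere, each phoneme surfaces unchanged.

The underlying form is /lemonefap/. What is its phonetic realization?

[lẽmõnevap]

/l/ (word-initial) is in the target of rule 2 but the environment (word-finally) is not met → [l].
/e/ (between /l/ and /m/) occurs before a nasal consonant → [ẽ] by rule 1.
/m/ (between /e/ and /o/) is unaffected → [m].
/o/ (between /m/ and /n/): before a nasal consonant, so rule 1 applies → [õ].
/n/ stays [n].
/e/ (between /n/ and /f/): rule 1 targets it, but not before a nasal consonant → unchanged [e].
/f/ (between /e/ and /a/) occurs between two vowels → [v] by rule 3.
/a/ (between /f/ and /p/) fails the environment for rule 1, so it stays [a].
/p/ (word-final) is unaffected → [p].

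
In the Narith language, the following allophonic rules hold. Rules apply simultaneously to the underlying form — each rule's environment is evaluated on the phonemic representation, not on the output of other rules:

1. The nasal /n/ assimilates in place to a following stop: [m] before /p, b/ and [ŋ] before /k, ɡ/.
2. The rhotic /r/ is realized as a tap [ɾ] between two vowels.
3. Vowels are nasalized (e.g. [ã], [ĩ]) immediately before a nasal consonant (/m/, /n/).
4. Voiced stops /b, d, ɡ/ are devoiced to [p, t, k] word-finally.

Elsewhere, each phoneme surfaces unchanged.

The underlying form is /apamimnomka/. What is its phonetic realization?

[apãmĩmnõmka]

/a/ (word-initial) fails the environment for rule 3, so it stays [a].
Rule 3 applies to /a/ (between /p/ and /m/: before a nasal consonant) → [ã].
/i/ — between /m/ and /m/, before a nasal consonant — surfaces as [ĩ] (rule 3).
/n/ — between /m/ and /o/; rule 1 does not apply here → [n].
Rule 3 applies to /o/ (between /n/ and /m/: before a nasal consonant) → [õ].
/a/ (word-final): rule 3 targets it, but not before a nasal consonant → unchanged [a].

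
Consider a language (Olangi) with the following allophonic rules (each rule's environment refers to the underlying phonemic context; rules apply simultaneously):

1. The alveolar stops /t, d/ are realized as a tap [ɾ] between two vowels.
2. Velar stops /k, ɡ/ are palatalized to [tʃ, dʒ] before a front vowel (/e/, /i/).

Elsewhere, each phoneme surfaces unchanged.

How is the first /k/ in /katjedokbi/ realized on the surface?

/k/ — word-initial; rule 2 does not apply here → [k].

[k]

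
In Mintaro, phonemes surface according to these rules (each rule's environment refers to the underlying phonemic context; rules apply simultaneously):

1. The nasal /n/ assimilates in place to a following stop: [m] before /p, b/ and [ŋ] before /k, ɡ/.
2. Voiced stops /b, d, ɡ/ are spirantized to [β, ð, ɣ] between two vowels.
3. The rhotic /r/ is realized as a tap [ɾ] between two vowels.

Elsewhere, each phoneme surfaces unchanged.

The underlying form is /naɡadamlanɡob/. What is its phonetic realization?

[naɣaðamlaŋɡob]

/n/ (word-initial) is in the target of rule 1 but the environment (before a labial or velar stop) is not met → [n].
/a/ stays [a].
/ɡ/ meets the environment for rule 2 (between two vowels) → [ɣ].
/a/ (between /ɡ/ and /d/) is unaffected → [a].
/d/ — between /a/ and /a/, between two vowels — surfaces as [ð] (rule 2).
/a/ stays [a].
/m/ — not in any rule's target class → [m].
/l/ (between /m/ and /a/) is unaffected → [l].
/a/ — not in any rule's target class → [a].
/n/ (between /a/ and /ɡ/) occurs before a labial or velar stop → [ŋ] by rule 1.
/ɡ/ — between /n/ and /o/; rule 2 does not apply here → [ɡ].
/o/ stays [o].
/b/ (word-final): rule 2 targets it, but not between two vowels → unchanged [b].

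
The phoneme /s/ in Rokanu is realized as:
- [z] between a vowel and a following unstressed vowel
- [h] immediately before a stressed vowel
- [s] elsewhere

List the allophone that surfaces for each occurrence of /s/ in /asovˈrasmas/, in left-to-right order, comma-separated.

[z], [s], [s]

Occurrence 1 (position 2): between a vowel and a following unstressed vowel → [z].
Occurrence 2 (position 7): no conditioning environment matches → elsewhere allophone [s].
Occurrence 3 (position 10): no conditioning environment matches → elsewhere allophone [s].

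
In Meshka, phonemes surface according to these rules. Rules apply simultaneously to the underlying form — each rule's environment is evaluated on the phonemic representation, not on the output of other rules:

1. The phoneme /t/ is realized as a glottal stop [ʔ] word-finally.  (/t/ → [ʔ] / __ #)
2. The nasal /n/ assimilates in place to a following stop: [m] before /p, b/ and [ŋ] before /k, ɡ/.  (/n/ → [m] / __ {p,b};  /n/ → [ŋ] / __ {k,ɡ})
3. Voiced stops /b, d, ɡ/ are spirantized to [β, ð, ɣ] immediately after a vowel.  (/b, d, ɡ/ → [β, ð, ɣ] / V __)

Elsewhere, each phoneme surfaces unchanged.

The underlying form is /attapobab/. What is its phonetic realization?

[attapoβaβ]

/a/ (word-initial): no rule targets it → [a].
/t/ (between /a/ and /t/) is in the target of rule 1 but the environment (word-finally) is not met → [t].
/t/ — between /t/ and /a/; rule 1 does not apply here → [t].
/a/ (between /t/ and /p/) is unaffected → [a].
/p/ (between /a/ and /o/): no rule targets it → [p].
/o/ (between /p/ and /b/): no rule targets it → [o].
Rule 3 applies to /b/ (between /o/ and /a/: immediately after a vowel) → [β].
/a/ (between /b/ and /b/) is unaffected → [a].
/b/ (word-final) occurs immediately after a vowel → [β] by rule 3.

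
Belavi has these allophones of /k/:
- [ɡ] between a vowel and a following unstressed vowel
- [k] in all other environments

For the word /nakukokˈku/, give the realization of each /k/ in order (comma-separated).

Occurrence 1 (position 3): between a vowel and a following unstressed vowel → [ɡ].
Occurrence 2 (position 5): between a vowel and a following unstressed vowel → [ɡ].
Occurrence 3 (position 7): no conditioning environment matches → elsewhere allophone [k].
Occurrence 4 (position 8): no conditioning environment matches → elsewhere allophone [k].

[ɡ], [ɡ], [k], [k]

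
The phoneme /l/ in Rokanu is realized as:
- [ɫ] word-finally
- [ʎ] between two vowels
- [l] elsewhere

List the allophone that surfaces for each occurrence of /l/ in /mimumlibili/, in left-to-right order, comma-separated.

[l], [ʎ]

Occurrence 1 (position 6): no conditioning environment matches → elsewhere allophone [l].
Occurrence 2 (position 10): between two vowels → [ʎ].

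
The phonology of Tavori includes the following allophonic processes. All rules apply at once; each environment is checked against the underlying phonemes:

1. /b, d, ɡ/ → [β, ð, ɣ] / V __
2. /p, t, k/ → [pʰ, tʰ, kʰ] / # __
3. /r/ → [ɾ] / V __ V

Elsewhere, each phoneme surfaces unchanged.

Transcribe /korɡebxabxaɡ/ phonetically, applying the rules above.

[kʰorɡeβxaβxaɣ]

/k/ (word-initial): word-initially, so rule 2 applies → [kʰ].
/r/ (between /o/ and /ɡ/) is in the target of rule 3 but the environment (between two vowels) is not met → [r].
/ɡ/ (between /r/ and /e/): rule 1 targets it, but not immediately after a vowel → unchanged [ɡ].
/b/ (between /e/ and /x/) occurs immediately after a vowel → [β] by rule 1.
/b/ (between /a/ and /x/): immediately after a vowel, so rule 1 applies → [β].
Rule 1 applies to /ɡ/ (word-final: immediately after a vowel) → [ɣ].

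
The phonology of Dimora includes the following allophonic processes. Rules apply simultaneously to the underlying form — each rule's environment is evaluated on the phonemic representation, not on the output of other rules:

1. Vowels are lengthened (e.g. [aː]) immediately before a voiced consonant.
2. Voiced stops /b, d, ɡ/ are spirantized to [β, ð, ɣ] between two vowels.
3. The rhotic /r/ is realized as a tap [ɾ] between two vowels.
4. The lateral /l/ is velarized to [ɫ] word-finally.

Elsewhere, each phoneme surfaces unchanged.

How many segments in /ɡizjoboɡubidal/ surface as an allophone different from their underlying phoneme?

11

Segments that undergo a rule: /i/ → [iː] (rule 1); /o/ → [oː] (rule 1); /b/ → [β] (rule 2); /o/ → [oː] (rule 1); /ɡ/ → [ɣ] (rule 2); /u/ → [uː] (rule 1); /b/ → [β] (rule 2); /i/ → [iː] (rule 1); /d/ → [ð] (rule 2); /a/ → [aː] (rule 1); /l/ → [ɫ] (rule 4).
All other segments surface unchanged.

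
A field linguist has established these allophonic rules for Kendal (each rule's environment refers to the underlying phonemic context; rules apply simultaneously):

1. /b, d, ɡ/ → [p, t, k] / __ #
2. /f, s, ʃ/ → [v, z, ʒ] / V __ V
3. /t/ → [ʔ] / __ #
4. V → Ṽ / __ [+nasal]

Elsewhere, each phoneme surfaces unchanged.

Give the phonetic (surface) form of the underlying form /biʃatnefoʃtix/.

/b/ (word-initial) is in the target of rule 1 but the environment (word-finally) is not met → [b].
/i/ (between /b/ and /ʃ/): rule 4 targets it, but not before a nasal consonant → unchanged [i].
/ʃ/ (between /i/ and /a/) occurs between two vowels → [ʒ] by rule 2.
/a/ (between /ʃ/ and /t/) fails the environment for rule 4, so it stays [a].
/t/ (between /a/ and /n/) is in the target of rule 3 but the environment (word-finally) is not met → [t].
/n/ (between /t/ and /e/) is unaffected → [n].
/e/ (between /n/ and /f/): rule 4 targets it, but not before a nasal consonant → unchanged [e].
/f/ meets the environment for rule 2 (between two vowels) → [v].
/o/ (between /f/ and /ʃ/): rule 4 targets it, but not before a nasal consonant → unchanged [o].
/ʃ/ (between /o/ and /t/) fails the environment for rule 2, so it stays [ʃ].
/t/ — between /ʃ/ and /i/; rule 3 does not apply here → [t].
/i/ (between /t/ and /x/) is in the target of rule 4 but the environment (before a nasal consonant) is not met → [i].
/x/ — not in any rule's target class → [x].

[biʒatnevoʃtix]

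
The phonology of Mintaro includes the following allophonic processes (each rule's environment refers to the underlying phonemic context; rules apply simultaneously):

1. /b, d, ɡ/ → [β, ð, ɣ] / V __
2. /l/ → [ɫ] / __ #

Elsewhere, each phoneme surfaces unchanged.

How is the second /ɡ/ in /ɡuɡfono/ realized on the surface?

[ɣ]

/ɡ/ meets the environment for rule 1 (immediately after a vowel) → [ɣ].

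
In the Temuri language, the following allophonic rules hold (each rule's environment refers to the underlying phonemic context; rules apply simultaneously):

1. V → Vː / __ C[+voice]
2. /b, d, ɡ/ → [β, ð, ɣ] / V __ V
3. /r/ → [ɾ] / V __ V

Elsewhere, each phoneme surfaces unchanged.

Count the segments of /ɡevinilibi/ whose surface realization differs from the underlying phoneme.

5

Segments that undergo a rule: /e/ → [eː] (rule 1); /i/ → [iː] (rule 1); /i/ → [iː] (rule 1); /i/ → [iː] (rule 1); /b/ → [β] (rule 2).
All other segments surface unchanged.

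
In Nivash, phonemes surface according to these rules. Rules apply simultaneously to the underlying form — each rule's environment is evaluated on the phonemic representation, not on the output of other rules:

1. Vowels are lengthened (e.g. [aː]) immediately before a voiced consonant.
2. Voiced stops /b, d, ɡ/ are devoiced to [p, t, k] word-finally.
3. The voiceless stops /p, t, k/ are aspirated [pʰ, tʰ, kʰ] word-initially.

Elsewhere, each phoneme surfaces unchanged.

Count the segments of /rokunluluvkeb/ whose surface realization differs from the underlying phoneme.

5

Segments that undergo a rule: /u/ → [uː] (rule 1); /u/ → [uː] (rule 1); /u/ → [uː] (rule 1); /e/ → [eː] (rule 1); /b/ → [p] (rule 2).
All other segments surface unchanged.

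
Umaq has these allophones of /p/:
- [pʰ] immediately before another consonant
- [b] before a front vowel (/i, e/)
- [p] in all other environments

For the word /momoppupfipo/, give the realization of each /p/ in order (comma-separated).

Occurrence 1 (position 5): immediately before another consonant → [pʰ].
Occurrence 2 (position 6): no conditioning environment matches → elsewhere allophone [p].
Occurrence 3 (position 8): immediately before another consonant → [pʰ].
Occurrence 4 (position 11): no conditioning environment matches → elsewhere allophone [p].

[pʰ], [p], [pʰ], [p]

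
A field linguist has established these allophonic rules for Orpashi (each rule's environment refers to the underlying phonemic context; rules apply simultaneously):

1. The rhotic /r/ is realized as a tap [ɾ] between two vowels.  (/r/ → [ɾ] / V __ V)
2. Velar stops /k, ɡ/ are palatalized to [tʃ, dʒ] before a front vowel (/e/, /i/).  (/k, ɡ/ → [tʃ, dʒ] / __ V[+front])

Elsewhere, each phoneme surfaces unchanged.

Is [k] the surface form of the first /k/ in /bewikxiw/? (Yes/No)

Yes

/k/ (between /i/ and /x/) fails the environment for rule 2, so it stays [k].
The actual realization is [k], which matches [k].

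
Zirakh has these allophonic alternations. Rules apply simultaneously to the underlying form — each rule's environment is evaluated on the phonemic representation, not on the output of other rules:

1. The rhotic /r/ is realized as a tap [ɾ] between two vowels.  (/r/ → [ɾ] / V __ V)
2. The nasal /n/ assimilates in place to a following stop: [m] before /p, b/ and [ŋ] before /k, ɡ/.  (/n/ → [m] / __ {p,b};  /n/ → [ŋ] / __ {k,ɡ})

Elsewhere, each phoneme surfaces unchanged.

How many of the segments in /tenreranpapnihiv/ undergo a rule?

Segments that undergo a rule: /r/ → [ɾ] (rule 1); /n/ → [m] (rule 2).
All other segments surface unchanged.

2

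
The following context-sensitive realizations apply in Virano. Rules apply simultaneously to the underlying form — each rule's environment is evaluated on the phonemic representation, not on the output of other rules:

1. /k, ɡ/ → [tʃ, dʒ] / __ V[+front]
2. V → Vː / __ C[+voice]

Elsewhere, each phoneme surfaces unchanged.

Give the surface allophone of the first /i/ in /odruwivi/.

[iː]

Rule 2 applies to /i/ (between /w/ and /v/: before a voiced consonant) → [iː].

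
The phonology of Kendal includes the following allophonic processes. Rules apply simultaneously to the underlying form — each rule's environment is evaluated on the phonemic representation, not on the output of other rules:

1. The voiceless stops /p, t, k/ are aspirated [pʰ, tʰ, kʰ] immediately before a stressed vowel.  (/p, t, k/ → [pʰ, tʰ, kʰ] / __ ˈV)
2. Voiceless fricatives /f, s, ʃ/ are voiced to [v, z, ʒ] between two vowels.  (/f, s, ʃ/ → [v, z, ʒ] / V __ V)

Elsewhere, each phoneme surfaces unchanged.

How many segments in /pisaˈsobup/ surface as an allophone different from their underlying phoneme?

Segments that undergo a rule: /s/ → [z] (rule 2); /s/ → [z] (rule 2).
All other segments surface unchanged.

2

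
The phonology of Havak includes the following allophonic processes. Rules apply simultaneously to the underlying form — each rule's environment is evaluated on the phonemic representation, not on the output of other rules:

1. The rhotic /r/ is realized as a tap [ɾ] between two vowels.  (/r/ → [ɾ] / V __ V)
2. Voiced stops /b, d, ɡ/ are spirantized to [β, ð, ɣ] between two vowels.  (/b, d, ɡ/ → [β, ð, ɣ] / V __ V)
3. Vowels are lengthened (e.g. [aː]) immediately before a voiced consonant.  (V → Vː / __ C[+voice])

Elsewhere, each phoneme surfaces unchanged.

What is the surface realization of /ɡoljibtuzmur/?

/ɡ/ — word-initial; rule 2 does not apply here → [ɡ].
/o/ — between /ɡ/ and /l/, before a voiced consonant — surfaces as [oː] (rule 3).
/l/ stays [l].
/j/ (between /l/ and /i/) is unaffected → [j].
/i/ meets the environment for rule 3 (before a voiced consonant) → [iː].
/b/ (between /i/ and /t/) is in the target of rule 2 but the environment (between two vowels) is not met → [b].
/t/ (between /b/ and /u/) is unaffected → [t].
/u/ meets the environment for rule 3 (before a voiced consonant) → [uː].
/z/ stays [z].
/m/ (between /z/ and /u/): no rule targets it → [m].
/u/ (between /m/ and /r/): before a voiced consonant, so rule 3 applies → [uː].
/r/ (word-final) fails the environment for rule 1, so it stays [r].

[ɡoːljiːbtuːzmuːr]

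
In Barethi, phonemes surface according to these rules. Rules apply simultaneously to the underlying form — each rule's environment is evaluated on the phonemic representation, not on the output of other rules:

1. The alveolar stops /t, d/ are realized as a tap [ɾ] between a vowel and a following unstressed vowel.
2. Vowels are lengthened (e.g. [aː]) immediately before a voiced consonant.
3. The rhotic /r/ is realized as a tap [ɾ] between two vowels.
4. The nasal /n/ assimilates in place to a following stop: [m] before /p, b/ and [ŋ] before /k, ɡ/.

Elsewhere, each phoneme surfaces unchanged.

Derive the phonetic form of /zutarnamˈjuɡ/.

/z/ — not in any rule's target class → [z].
/u/ (between /z/ and /t/): rule 2 targets it, but not before a voiced consonant → unchanged [u].
/t/ (between /u/ and /a/) occurs between a vowel and a following unstressed vowel → [ɾ] by rule 1.
Rule 2 applies to /a/ (between /t/ and /r/: before a voiced consonant) → [aː].
/r/ (between /a/ and /n/) fails the environment for rule 3, so it stays [r].
/n/ (between /r/ and /a/): rule 4 targets it, but not before a labial or velar stop → unchanged [n].
Rule 2 applies to /a/ (between /n/ and /m/: before a voiced consonant) → [aː].
/m/ stays [m].
/j/ (between /m/ and /u/): no rule targets it → [j].
/u/ (between /j/ and /ɡ/) occurs before a voiced consonant → [uː] by rule 2.
/ɡ/ (word-final) is unaffected → [ɡ].

[zuɾaːrnaːmˈjuːɡ]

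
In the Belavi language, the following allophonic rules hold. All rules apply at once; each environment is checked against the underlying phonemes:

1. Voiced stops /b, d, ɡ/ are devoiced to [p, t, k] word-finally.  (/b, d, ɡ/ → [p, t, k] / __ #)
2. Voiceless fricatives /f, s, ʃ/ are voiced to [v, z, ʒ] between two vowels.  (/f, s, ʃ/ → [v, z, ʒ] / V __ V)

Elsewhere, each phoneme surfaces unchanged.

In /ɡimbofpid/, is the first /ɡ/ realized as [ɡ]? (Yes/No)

Yes

/ɡ/ (word-initial): rule 1 targets it, but not word-finally → unchanged [ɡ].
The actual realization is [ɡ], which matches [ɡ].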